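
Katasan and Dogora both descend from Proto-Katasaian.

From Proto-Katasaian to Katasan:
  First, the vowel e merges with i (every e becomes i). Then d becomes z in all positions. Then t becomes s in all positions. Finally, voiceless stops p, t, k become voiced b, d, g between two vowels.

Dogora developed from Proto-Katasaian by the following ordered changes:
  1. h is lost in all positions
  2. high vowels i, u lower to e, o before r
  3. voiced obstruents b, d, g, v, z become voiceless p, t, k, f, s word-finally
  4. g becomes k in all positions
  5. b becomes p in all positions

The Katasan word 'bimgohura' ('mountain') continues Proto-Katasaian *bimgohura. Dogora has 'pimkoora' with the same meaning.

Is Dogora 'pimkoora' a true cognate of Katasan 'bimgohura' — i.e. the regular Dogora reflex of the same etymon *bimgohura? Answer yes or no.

yes

Derive the expected Dogora reflex of *bimgohura:
Dogora: start from *bimgohura.
  rule 1 (h-loss): bimgohura → bimgoura
  rule 2 (pre-rhotic lowering): bimgoura → bimgoora
  rule 3: no change — bimgoora
  rule 4 (unconditioned shift): bimgoora → bimkoora
  rule 5 (unconditioned shift): bimkoora → pimkoora
  ⇒ Dogora pimkoora
Dogora 'pimkoora' matches the regular reflex exactly, so the pair is cognate.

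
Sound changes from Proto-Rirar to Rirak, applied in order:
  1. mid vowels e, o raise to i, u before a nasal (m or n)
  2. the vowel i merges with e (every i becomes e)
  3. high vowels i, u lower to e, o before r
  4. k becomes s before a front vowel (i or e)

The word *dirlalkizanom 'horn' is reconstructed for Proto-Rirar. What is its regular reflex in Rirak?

derlalsezanum

Rirak: *dirlalkizanom
  dirlalkizanom → dirlalkizanum   [pre-nasal raising]
  dirlalkizanum → derlalkezanum   [vowel merger]
  derlalkezanum (rule 3 does not apply)
  derlalkezanum → derlalsezanum   [palatalisation]
  giving Rirak derlalsezanum.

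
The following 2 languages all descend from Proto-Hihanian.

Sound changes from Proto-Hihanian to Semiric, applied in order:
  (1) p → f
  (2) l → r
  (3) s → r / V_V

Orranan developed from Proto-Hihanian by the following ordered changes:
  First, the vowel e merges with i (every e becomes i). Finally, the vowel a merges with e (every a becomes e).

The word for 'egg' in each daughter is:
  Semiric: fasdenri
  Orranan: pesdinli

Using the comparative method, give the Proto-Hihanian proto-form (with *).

Position 2: Semiric has a, Orranan has e. Semiric preserves a here (none of its changes turn any other segment into a), so the proto-segment is *a.
Position 7: Semiric has r, Orranan has l. Orranan preserves l here (none of its changes turn any other segment into l), so the proto-segment is *l.
Position 1: Semiric has f, Orranan has p. Orranan preserves p here (none of its changes turn any other segment into p), so the proto-segment is *p.
This points to *pasdenli. Verify forward in each daughter:
Semiric: start from *pasdenli.
  rule 1 (unconditioned shift): pasdenli → fasdenli
  rule 2 (unconditioned shift): fasdenli → fasdenri
  rule 3: no change — fasdenri
  ⇒ Semiric fasdenri
Orranan: *pasdenli
  pasdenli → pasdinli   [vowel merger]
  pasdinli → pesdinli   [vowel merger]
  giving Orranan pesdinli.
Only *pasdenli yields all of Semiric fasdenri, Orranan pesdinli.

*pasdenli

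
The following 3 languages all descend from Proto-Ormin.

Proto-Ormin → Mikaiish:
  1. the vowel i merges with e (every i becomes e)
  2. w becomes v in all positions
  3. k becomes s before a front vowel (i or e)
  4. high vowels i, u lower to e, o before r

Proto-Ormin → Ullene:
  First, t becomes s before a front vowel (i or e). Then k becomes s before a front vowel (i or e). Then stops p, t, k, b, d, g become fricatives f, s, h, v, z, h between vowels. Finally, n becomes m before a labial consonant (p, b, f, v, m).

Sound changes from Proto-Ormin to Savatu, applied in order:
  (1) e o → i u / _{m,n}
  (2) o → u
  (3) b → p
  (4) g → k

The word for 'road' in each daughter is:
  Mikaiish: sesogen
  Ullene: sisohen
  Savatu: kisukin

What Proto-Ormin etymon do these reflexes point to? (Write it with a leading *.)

Position 2: Mikaiish has e, Ullene has i, Savatu has i. Ullene preserves i here (none of its changes turn any other segment into i), so the proto-segment is *i.
Position 1: Mikaiish has s, Ullene has s, Savatu has k. Taking the neighbouring segments as reconstructed: Mikaiish s could go back to *k or *s; Ullene s could go back to *t or *k or *s; Savatu k could go back to *k or *g — the one source consistent with every daughter is *k.
Position 5: Mikaiish has g, Ullene has h, Savatu has k. Mikaiish preserves g here (none of its changes turn any other segment into g), so the proto-segment is *g.
Continuing position by position gives *kisogen; check it forward:
Mikaiish: start from *kisogen.
  rule 1 (vowel merger): kisogen → kesogen
  rule 2: no change — kesogen
  rule 3 (palatalisation): kesogen → sesogen
  rule 4: no change — sesogen
  ⇒ Mikaiish sesogen
Ullene: *kisogen > sisogen > sisohen  (by palatalisation, intervocalic lenition)
Savatu: start from *kisogen.
  rule 1 (pre-nasal raising): kisogen → kisogin
  rule 2 (vowel merger): kisogin → kisugin
  rule 3: no change — kisugin
  rule 4 (unconditioned shift): kisugin → kisukin
  ⇒ Savatu kisukin
Only *kisogen yields all of Mikaiish sesogen, Ullene sisohen, Savatu kisukin.

*kisogen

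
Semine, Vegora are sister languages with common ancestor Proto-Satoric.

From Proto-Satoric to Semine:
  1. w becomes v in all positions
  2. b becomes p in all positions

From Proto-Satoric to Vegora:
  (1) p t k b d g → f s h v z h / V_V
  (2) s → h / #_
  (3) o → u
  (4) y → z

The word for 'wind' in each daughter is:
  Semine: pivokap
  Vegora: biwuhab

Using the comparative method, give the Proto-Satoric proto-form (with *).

*biwokab

Position 4: Semine has o, Vegora has u. Semine preserves o here (none of its changes turn any other segment into o), so the proto-segment is *o.
Position 3: Semine has v, Vegora has w. Vegora preserves w here (none of its changes turn any other segment into w), so the proto-segment is *w.
Position 1: Semine has p, Vegora has b. Vegora preserves b here (none of its changes turn any other segment into b), so the proto-segment is *b.
Continuing position by position gives *biwokab; check it forward:
Semine: *biwokab > bivokab > pivokap  (by unconditioned shift, unconditioned shift)
Vegora: *biwokab
  biwokab → biwohab   [intervocalic lenition]
  biwohab (rule 2 does not apply)
  biwohab → biwuhab   [vowel merger]
  biwuhab (rule 4 does not apply)
  giving Vegora biwuhab.
*biwokab is the unique common source.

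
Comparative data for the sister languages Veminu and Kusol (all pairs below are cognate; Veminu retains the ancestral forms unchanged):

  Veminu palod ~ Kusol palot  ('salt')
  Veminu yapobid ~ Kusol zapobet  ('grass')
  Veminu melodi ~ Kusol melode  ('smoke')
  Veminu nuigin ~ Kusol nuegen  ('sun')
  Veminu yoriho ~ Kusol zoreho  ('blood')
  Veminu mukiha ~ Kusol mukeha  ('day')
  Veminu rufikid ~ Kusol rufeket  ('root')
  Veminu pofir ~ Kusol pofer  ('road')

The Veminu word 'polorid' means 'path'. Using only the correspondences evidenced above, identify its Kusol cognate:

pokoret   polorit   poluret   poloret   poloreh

poloret

yapobid ~ zapobet, yoriho ~ zoreho — Veminu i corresponds to Kusol e after a consonant, before a consonant other than r, m, n, p, b, f, v.
palod ~ palot, yapobid ~ zapobet — Veminu d corresponds to Kusol t word-finally.
Applying these to Veminu 'polorid':
  polorid → polored   (i→e after a consonant, before a consonant other than r, m, n, p, b, f, v)
  polored → poloret   (d→t word-finally)
So the Kusol cognate is 'poloret'.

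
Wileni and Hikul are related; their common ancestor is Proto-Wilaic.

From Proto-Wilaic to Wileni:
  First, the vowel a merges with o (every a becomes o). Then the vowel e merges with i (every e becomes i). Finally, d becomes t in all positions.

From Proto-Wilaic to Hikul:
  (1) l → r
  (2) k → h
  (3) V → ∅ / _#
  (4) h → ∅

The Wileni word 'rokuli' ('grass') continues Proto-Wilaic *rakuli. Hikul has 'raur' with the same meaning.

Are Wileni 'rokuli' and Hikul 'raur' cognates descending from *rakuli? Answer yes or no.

Derive the expected Hikul reflex of *rakuli:
Hikul: *rakuli
  rakuli → rakuri   [unconditioned shift]
  rakuri → rahuri   [unconditioned shift]
  rahuri → rahur   [apocope]
  rahur → raur   [h-loss]
  giving Hikul raur.
Hikul 'raur' matches the regular reflex exactly, so the pair is cognate.

yes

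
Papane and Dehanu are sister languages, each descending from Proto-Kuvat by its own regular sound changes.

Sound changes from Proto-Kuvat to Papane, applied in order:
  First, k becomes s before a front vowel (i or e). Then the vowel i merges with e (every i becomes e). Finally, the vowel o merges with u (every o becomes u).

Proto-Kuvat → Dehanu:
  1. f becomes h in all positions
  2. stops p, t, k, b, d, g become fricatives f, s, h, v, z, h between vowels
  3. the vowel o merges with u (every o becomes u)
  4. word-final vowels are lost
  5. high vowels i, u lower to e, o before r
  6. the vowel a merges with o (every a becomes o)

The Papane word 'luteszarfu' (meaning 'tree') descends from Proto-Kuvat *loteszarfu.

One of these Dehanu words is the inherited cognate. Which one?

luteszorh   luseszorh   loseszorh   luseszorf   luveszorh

luseszorh

Dehanu: *loteszarfu
  loteszarfu → loteszarhu   [unconditioned shift]
  loteszarhu → loseszarhu   [intervocalic lenition]
  loseszarhu → luseszarhu   [vowel merger]
  luseszarhu → luseszarh   [apocope]
  luseszarh (rule 5 does not apply)
  luseszarh → luseszorh   [vowel merger]
  giving Dehanu luseszorh.
The other candidates each miss or misapply at least one Dehanu change.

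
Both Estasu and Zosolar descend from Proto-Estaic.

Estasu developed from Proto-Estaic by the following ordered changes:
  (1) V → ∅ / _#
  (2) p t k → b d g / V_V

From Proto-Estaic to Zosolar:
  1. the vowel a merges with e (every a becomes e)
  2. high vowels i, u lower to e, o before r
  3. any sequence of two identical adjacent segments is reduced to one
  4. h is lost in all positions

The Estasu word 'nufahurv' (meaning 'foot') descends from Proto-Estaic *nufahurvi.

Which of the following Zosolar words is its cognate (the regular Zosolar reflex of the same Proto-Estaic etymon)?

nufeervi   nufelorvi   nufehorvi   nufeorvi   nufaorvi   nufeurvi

Zosolar: *nufahurvi
  nufahurvi → nufehurvi   [vowel merger]
  nufehurvi → nufehorvi   [pre-rhotic lowering]
  nufehorvi (rule 3 does not apply)
  nufehorvi → nufeorvi   [h-loss]
  giving Zosolar nufeorvi.
The other candidates each miss or misapply at least one Zosolar change.

nufeorvi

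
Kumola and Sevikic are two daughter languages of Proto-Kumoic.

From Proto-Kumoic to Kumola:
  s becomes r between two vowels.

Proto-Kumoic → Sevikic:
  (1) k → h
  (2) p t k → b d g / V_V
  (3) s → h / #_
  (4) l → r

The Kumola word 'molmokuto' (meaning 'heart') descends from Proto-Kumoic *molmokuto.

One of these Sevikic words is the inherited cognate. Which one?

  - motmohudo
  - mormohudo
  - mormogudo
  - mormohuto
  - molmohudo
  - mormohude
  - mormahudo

mormohudo

Sevikic: *molmokuto
  molmokuto → molmohuto   [unconditioned shift]
  molmohuto → molmohudo   [intervocalic voicing]
  molmohudo (rule 3 does not apply)
  molmohudo → mormohudo   [unconditioned shift]
  giving Sevikic mormohudo.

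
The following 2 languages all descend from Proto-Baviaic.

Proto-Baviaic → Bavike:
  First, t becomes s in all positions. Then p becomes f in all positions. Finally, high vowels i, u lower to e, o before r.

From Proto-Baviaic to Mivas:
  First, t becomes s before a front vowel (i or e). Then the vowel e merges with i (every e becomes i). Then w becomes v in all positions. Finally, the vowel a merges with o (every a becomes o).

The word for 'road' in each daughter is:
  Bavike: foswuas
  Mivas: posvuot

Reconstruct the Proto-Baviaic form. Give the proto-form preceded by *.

*poswuat

Position 7: Bavike has s, Mivas has t. Mivas preserves t here (none of its changes turn any other segment into t), so the proto-segment is *t.
Position 4: Bavike has w, Mivas has v. Bavike preserves w here (none of its changes turn any other segment into w), so the proto-segment is *w.
Position 1: Bavike has f, Mivas has p. Mivas preserves p here (none of its changes turn any other segment into p), so the proto-segment is *p.
Continuing position by position gives *poswuat; check it forward:
Bavike: *poswuat
  poswuat → poswuas   [unconditioned shift]
  poswuas → foswuas   [unconditioned shift]
  foswuas (rule 3 does not apply)
  giving Bavike foswuas.
Mivas: *poswuat
  poswuat (rule 1 does not apply)
  poswuat (rule 2 does not apply)
  poswuat → posvuat   [unconditioned shift]
  posvuat → posvuot   [vowel merger]
  giving Mivas posvuot.
No other proto-form is consistent with every reflex, so the reconstruction is *poswuat.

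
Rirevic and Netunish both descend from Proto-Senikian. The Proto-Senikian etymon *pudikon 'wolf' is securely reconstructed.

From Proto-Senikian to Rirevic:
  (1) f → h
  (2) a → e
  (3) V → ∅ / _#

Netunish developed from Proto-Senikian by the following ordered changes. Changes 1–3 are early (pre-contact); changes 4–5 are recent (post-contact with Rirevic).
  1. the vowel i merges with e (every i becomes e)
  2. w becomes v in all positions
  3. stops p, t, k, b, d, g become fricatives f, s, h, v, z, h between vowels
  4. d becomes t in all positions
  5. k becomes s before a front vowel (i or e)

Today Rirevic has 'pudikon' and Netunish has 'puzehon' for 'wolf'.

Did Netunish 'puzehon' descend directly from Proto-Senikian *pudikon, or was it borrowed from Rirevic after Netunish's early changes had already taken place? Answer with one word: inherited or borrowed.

inherited

If inherited, *pudikon would pass through all of Netunish's changes:
Netunish: *pudikon > pudekon > puzehon  (by vowel merger, intervocalic lenition)
If borrowed from Rirevic 'pudikon' after the early changes, it would undergo only the recent ones:
  rule 4 (unconditioned shift): pudikon → putikon
  rule 5 (palatalisation): no change (putikon)
  ⇒ as a loan: putikon
Netunish 'puzehon' matches the inherited outcome exactly, so it is an inherited cognate, not a loan.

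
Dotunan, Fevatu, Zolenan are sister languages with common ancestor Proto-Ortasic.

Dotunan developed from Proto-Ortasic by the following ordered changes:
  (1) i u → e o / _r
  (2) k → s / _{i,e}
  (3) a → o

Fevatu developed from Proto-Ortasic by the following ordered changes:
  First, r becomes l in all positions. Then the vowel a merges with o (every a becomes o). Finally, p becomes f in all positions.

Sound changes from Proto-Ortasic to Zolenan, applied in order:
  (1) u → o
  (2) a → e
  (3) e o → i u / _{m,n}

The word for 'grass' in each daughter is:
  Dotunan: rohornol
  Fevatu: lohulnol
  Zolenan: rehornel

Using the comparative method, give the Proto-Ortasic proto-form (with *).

*rahurnal

Position 1: Dotunan has r, Fevatu has l, Zolenan has r. Dotunan preserves r here (none of its changes turn any other segment into r), so the proto-segment is *r.
Position 4: Dotunan has o, Fevatu has u, Zolenan has o. Fevatu preserves u here (none of its changes turn any other segment into u), so the proto-segment is *u.
Position 2: Dotunan has o, Fevatu has o, Zolenan has e. Taking the neighbouring segments as reconstructed: Dotunan o could go back to *a or *o; Fevatu o could go back to *a or *o; Zolenan e could go back to *a or *e — the one source consistent with every daughter is *a.
Continuing position by position gives *rahurnal; check it forward:
Dotunan: *rahurnal > rahornal > rohornol  (by pre-rhotic lowering, vowel merger)
Fevatu: *rahurnal
  rahurnal → lahulnal   [unconditioned shift]
  lahulnal → lohulnol   [vowel merger]
  lohulnol (rule 3 does not apply)
  giving Fevatu lohulnol.
Zolenan: start from *rahurnal.
  rule 1 (vowel merger): rahurnal → rahornal
  rule 2 (vowel merger): rahornal → rehornel
  rule 3: no change — rehornel
  ⇒ Zolenan rehornel
No other proto-form is consistent with every reflex, so the reconstruction is *rahurnal.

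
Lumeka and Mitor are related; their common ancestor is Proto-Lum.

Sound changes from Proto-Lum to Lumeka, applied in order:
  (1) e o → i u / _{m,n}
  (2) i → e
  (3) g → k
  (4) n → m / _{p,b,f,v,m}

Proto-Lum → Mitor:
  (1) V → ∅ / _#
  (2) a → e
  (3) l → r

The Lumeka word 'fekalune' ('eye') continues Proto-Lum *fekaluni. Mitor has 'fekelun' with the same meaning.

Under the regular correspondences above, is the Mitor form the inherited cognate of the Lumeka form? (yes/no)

Derive the expected Mitor reflex of *fekaluni:
Mitor: *fekaluni > fekalun > fekelun > fekerun  (by apocope, vowel merger, unconditioned shift)
The regular Mitor reflex would be 'fekerun', but the attested form is 'fekelun'. The correspondence is irregular, so they are not cognates (the Mitor form has a different source).

no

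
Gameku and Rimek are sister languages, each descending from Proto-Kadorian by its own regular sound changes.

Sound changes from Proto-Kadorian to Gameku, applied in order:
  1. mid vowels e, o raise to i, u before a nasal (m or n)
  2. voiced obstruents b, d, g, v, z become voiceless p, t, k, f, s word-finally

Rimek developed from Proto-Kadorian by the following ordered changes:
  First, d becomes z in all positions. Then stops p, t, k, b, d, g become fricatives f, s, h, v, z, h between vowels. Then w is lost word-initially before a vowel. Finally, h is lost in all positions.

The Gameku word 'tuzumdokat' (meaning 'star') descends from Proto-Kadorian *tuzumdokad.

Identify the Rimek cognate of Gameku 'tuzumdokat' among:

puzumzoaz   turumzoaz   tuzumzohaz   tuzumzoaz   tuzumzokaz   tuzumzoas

tuzumzoaz

Rimek: *tuzumdokad
  tuzumdokad → tuzumzokaz   [unconditioned shift]
  tuzumzokaz → tuzumzohaz   [intervocalic lenition]
  tuzumzohaz (rule 3 does not apply)
  tuzumzohaz → tuzumzoaz   [h-loss]
  giving Rimek tuzumzoaz.
Among the options, 'tuzumzoaz' alone shows every Rimek change applied in order.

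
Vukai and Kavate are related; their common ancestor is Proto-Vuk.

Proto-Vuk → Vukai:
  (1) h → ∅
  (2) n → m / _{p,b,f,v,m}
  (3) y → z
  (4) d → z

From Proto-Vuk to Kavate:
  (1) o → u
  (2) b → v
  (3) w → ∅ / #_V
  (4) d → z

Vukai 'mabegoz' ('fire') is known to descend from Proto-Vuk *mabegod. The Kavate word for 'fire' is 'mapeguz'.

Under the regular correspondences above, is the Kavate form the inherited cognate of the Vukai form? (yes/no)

no

Derive the expected Kavate reflex of *mabegod:
Kavate: *mabegod
  mabegod → mabegud   [vowel merger]
  mabegud → mavegud   [unconditioned shift]
  mavegud (rule 3 does not apply)
  mavegud → maveguz   [unconditioned shift]
  giving Kavate maveguz.
The regular Kavate reflex would be 'maveguz', but the attested form is 'mapeguz'. The correspondence is irregular, so they are not cognates (the Kavate form has a different source).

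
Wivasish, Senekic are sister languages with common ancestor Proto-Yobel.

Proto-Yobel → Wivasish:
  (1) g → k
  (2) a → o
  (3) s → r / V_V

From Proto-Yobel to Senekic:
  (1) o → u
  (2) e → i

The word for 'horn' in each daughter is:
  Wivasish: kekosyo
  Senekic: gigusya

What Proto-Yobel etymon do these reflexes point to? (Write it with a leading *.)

Position 2: Wivasish has e, Senekic has i. Wivasish preserves e here (none of its changes turn any other segment into e), so the proto-segment is *e.
Position 3: Wivasish has k, Senekic has g. Senekic preserves g here (none of its changes turn any other segment into g), so the proto-segment is *g.
Verify the candidate proto-form against each daughter:
Wivasish: *gegosya > kekosya > kekosyo  (by unconditioned shift, vowel merger)
Senekic: start from *gegosya.
  rule 1 (vowel merger): gegosya → gegusya
  rule 2 (vowel merger): gegusya → gigusya
  ⇒ Senekic gigusya
Only *gegosya yields all of Wivasish kekosyo, Senekic gigusya.

*gegosya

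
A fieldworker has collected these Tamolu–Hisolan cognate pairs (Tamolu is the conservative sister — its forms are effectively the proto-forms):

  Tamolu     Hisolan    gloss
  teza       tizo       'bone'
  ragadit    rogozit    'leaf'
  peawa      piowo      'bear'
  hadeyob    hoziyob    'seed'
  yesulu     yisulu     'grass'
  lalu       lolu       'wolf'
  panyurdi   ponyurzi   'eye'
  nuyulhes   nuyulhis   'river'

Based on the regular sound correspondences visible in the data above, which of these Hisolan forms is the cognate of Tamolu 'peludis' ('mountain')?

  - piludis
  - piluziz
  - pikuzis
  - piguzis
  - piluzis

teza ~ tizo, hadeyob ~ hoziyob — Tamolu e corresponds to Hisolan i after a consonant, before a consonant other than r, m, n, p, b, f, v.
ragadit ~ rogozit — Tamolu d corresponds to Hisolan z between vowels (before a front vowel).
Applying these to Tamolu 'peludis':
  peludis → piludis   (e→i after a consonant, before a consonant other than r, m, n, p, b, f, v)
  piludis → piluzis   (d→z between vowels (before a front vowel))
So the Hisolan cognate is 'piluzis'.

piluzis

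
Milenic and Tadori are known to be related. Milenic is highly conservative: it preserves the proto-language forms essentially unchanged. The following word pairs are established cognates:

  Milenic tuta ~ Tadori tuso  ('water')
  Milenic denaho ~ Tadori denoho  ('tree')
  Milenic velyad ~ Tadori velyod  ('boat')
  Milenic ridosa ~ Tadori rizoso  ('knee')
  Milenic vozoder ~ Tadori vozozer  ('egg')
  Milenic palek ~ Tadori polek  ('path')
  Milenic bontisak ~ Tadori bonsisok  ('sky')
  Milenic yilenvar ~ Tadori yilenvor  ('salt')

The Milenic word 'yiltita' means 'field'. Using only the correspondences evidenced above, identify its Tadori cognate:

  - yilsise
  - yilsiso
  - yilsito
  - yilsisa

bontisak ~ bonsisok — Milenic t corresponds to Tadori s after a consonant, before a front vowel.
tuta ~ tuso — Milenic t corresponds to Tadori s between vowels (before a back vowel).
tuta ~ tuso, ridosa ~ rizoso — Milenic a corresponds to Tadori o word-finally.
Applying these to Milenic 'yiltita':
  yiltita → yilsita   (t→s after a consonant, before a front vowel)
  yilsita → yilsisa   (t→s between vowels (before a back vowel))
  yilsisa → yilsiso   (a→o word-finally)
So the Tadori cognate is 'yilsiso'.

yilsiso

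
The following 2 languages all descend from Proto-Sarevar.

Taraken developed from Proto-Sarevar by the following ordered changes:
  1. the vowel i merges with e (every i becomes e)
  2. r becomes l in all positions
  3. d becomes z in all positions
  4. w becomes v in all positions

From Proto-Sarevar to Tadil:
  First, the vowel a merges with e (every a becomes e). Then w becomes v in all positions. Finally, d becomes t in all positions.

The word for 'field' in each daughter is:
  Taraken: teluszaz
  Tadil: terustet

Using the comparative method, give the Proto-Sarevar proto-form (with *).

*terusdad

Position 6: Taraken has z, Tadil has t. Taking the neighbouring segments as reconstructed: Taraken z could go back to *d or *z; Tadil t could go back to *t or *d — the one source consistent with every daughter is *d.
Position 3: Taraken has l, Tadil has r. Tadil preserves r here (none of its changes turn any other segment into r), so the proto-segment is *r.
Verify the candidate proto-form against each daughter:
Taraken: *terusdad
  terusdad (rule 1 does not apply)
  terusdad → telusdad   [unconditioned shift]
  telusdad → teluszaz   [unconditioned shift]
  teluszaz (rule 4 does not apply)
  giving Taraken teluszaz.
Tadil: *terusdad > terusded > terustet  (by vowel merger, unconditioned shift)
*terusdad is the unique common source.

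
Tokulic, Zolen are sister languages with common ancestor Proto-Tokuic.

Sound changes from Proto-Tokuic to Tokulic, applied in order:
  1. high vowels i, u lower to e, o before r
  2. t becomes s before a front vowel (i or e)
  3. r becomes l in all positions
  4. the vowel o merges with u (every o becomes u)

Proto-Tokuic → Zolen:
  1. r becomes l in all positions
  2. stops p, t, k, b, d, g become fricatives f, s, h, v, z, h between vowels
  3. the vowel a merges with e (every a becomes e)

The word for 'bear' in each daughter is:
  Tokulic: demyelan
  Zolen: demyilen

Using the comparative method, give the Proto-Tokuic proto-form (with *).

Position 6: Tokulic has l, Zolen has l. Taking the neighbouring segments as reconstructed: Tokulic l can only go back to *r; Zolen l could go back to *l or *r — the one source consistent with every daughter is *r.
Position 7: Tokulic has a, Zolen has e. Tokulic preserves a here (none of its changes turn any other segment into a), so the proto-segment is *a.
Position 5: Tokulic has e, Zolen has i. Zolen preserves i here (none of its changes turn any other segment into i), so the proto-segment is *i.
This points to *demyiran. Verify forward in each daughter:
Tokulic: start from *demyiran.
  rule 1 (pre-rhotic lowering): demyiran → demyeran
  rule 2: no change — demyeran
  rule 3 (unconditioned shift): demyeran → demyelan
  rule 4: no change — demyelan
  ⇒ Tokulic demyelan
Zolen: *demyiran
  demyiran → demyilan   [unconditioned shift]
  demyilan (rule 2 does not apply)
  demyilan → demyilen   [vowel merger]
  giving Zolen demyilen.
No other proto-form is consistent with every reflex, so the reconstruction is *demyiran.

*demyiran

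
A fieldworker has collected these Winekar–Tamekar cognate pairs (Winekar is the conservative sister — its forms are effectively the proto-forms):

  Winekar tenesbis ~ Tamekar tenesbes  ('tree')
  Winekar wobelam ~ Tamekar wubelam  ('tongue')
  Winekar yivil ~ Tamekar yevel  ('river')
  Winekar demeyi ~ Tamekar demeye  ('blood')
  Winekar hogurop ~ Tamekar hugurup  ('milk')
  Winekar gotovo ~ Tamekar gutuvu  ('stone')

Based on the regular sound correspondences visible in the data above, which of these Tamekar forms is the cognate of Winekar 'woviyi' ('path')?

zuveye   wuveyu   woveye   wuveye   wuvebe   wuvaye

wuveye

gotovo ~ gutuvu — Winekar o corresponds to Tamekar u after a consonant, before a labial obstruent.
tenesbis ~ tenesbes, yivil ~ yevel — Winekar i corresponds to Tamekar e after a consonant, before a consonant other than r, m, n, p, b, f, v.
demeyi ~ demeye — Winekar i corresponds to Tamekar e word-finally.
Applying these to Winekar 'woviyi':
  woviyi → wuviyi   (o→u after a consonant, before a labial obstruent)
  wuviyi → wuveyi   (i→e after a consonant, before a consonant other than r, m, n, p, b, f, v)
  wuveyi → wuveye   (i→e word-finally)
So the Tamekar cognate is 'wuveye'.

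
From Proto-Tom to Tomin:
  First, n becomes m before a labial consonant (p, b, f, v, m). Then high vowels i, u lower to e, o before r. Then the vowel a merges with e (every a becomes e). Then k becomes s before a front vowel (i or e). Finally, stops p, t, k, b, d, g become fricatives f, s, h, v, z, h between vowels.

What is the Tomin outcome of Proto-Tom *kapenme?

Tomin: *kapenme > kapemme > kepemme > sepemme > sefemme  (by nasal place assimilation, vowel merger, palatalisation, intervocalic lenition)

sefemme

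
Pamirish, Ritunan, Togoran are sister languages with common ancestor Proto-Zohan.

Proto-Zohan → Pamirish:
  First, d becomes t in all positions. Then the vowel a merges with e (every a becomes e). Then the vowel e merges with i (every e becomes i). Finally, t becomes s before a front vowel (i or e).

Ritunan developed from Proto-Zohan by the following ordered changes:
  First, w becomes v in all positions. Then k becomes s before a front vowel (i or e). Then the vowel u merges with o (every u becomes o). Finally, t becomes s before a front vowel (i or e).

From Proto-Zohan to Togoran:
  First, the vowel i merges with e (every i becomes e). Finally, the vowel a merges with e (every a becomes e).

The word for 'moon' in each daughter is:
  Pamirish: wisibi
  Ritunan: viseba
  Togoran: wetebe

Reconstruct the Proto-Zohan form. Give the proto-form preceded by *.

*witeba

Position 4: Pamirish has i, Ritunan has e, Togoran has e. Ritunan preserves e here (none of its changes turn any other segment into e), so the proto-segment is *e.
Position 6: Pamirish has i, Ritunan has a, Togoran has e. Ritunan preserves a here (none of its changes turn any other segment into a), so the proto-segment is *a.
Position 1: Pamirish has w, Ritunan has v, Togoran has w. Pamirish preserves w here (none of its changes turn any other segment into w), so the proto-segment is *w.
Continuing position by position gives *witeba; check it forward:
Pamirish: *witeba
  witeba (rule 1 does not apply)
  witeba → witebe   [vowel merger]
  witebe → witibi   [vowel merger]
  witibi → wisibi   [palatalisation]
  giving Pamirish wisibi.
Ritunan: *witeba
  witeba → viteba   [unconditioned shift]
  viteba (rule 2 does not apply)
  viteba (rule 3 does not apply)
  viteba → viseba   [palatalisation]
  giving Ritunan viseba.
Togoran: *witeba
  witeba → weteba   [vowel merger]
  weteba → wetebe   [vowel merger]
  giving Togoran wetebe.
*witeba is the unique common source.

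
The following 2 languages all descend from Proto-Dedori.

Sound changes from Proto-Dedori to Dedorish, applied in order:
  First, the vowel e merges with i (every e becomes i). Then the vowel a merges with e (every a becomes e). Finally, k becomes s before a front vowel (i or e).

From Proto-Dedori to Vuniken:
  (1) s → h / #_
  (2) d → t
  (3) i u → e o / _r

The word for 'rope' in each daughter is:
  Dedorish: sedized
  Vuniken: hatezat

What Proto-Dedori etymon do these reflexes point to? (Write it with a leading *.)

Position 2: Dedorish has e, Vuniken has a. Vuniken preserves a here (none of its changes turn any other segment into a), so the proto-segment is *a.
Position 7: Dedorish has d, Vuniken has t. Dedorish preserves d here (none of its changes turn any other segment into d), so the proto-segment is *d.
Position 6: Dedorish has e, Vuniken has a. Vuniken preserves a here (none of its changes turn any other segment into a), so the proto-segment is *a.
Continuing position by position gives *sadezad; check it forward:
Dedorish: start from *sadezad.
  rule 1 (vowel merger): sadezad → sadizad
  rule 2 (vowel merger): sadizad → sedized
  rule 3: no change — sedized
  ⇒ Dedorish sedized
Vuniken: start from *sadezad.
  rule 1 (debuccalisation): sadezad → hadezad
  rule 2 (unconditioned shift): hadezad → hatezat
  rule 3: no change — hatezat
  ⇒ Vuniken hatezat
No other proto-form is consistent with every reflex, so the reconstruction is *sadezad.

*sadezad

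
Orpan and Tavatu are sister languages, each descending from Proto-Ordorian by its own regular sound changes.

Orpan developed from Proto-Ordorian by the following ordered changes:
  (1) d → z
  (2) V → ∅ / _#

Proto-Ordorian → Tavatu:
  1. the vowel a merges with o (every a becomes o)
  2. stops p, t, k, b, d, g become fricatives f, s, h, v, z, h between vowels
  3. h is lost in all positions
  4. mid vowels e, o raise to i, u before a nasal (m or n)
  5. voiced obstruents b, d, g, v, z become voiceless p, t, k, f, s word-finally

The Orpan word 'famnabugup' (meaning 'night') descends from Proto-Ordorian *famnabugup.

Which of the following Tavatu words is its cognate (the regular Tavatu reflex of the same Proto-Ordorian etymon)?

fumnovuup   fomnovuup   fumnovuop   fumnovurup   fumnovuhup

fumnovuup

Tavatu: start from *famnabugup.
  rule 1 (vowel merger): famnabugup → fomnobugup
  rule 2 (intervocalic lenition): fomnobugup → fomnovuhup
  rule 3 (h-loss): fomnovuhup → fomnovuup
  rule 4 (pre-nasal raising): fomnovuup → fumnovuup
  rule 5: no change — fumnovuup
  ⇒ Tavatu fumnovuup
Only 'fumnovuup' matches the regular Tavatu development of *famnabugup.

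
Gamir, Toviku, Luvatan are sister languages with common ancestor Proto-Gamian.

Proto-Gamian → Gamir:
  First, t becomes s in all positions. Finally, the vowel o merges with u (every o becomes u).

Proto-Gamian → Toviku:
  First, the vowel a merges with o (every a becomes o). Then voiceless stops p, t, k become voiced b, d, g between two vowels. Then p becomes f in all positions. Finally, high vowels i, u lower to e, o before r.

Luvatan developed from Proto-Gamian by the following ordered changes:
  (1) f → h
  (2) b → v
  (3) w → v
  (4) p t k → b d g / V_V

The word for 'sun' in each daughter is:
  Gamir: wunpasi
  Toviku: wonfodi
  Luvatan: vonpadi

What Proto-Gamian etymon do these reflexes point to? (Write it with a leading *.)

Position 6: Gamir has s, Toviku has d, Luvatan has d. Taking the neighbouring segments as reconstructed: Gamir s could go back to *t or *s; Toviku d could go back to *t or *d; Luvatan d could go back to *t or *d — the one source consistent with every daughter is *t.
Position 4: Gamir has p, Toviku has f, Luvatan has p. Gamir preserves p here (none of its changes turn any other segment into p), so the proto-segment is *p.
Verify the candidate proto-form against each daughter:
Gamir: *wonpati > wonpasi > wunpasi  (by unconditioned shift, vowel merger)
Toviku: *wonpati
  wonpati → wonpoti   [vowel merger]
  wonpoti → wonpodi   [intervocalic voicing]
  wonpodi → wonfodi   [unconditioned shift]
  wonfodi (rule 4 does not apply)
  giving Toviku wonfodi.
Luvatan: *wonpati
  wonpati (rule 1 does not apply)
  wonpati (rule 2 does not apply)
  wonpati → vonpati   [unconditioned shift]
  vonpati → vonpadi   [intervocalic voicing]
  giving Luvatan vonpadi.
Only *wonpati yields all of Gamir wunpasi, Toviku wonfodi, Luvatan vonpadi.

*wonpati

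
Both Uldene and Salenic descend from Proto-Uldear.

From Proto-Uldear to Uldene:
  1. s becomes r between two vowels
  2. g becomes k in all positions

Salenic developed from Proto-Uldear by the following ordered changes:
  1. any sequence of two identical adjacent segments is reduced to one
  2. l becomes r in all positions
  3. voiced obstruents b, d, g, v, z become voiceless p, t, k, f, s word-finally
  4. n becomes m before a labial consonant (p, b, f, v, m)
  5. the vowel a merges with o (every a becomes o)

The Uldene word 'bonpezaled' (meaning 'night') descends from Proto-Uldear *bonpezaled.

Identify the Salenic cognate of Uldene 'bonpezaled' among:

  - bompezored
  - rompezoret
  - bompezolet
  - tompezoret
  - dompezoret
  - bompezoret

Salenic: start from *bonpezaled.
  rule 1: no change — bonpezaled
  rule 2 (unconditioned shift): bonpezaled → bonpezared
  rule 3 (final devoicing): bonpezared → bonpezaret
  rule 4 (nasal place assimilation): bonpezaret → bompezaret
  rule 5 (vowel merger): bompezaret → bompezoret
  ⇒ Salenic bompezoret
Among the options, 'bompezoret' alone shows every Salenic change applied in order.

bompezoret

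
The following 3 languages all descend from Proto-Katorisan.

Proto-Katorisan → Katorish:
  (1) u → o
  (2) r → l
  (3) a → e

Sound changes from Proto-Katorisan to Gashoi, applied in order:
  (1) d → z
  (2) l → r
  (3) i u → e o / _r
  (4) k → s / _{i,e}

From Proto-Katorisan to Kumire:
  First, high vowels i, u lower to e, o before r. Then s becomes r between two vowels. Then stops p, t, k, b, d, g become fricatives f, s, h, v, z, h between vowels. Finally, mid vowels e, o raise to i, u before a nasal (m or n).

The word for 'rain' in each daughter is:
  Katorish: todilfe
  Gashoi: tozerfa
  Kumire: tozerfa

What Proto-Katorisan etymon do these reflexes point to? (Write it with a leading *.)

Position 4: Katorish has i, Gashoi has e, Kumire has e. Katorish preserves i here (none of its changes turn any other segment into i), so the proto-segment is *i.
Position 5: Katorish has l, Gashoi has r, Kumire has r. Taking the neighbouring segments as reconstructed: Katorish l could go back to *l or *r; Gashoi r could go back to *l or *r; Kumire r can only go back to *r — the one source consistent with every daughter is *r.
Verify the candidate proto-form against each daughter:
Katorish: *todirfa > todilfa > todilfe  (by unconditioned shift, vowel merger)
Gashoi: start from *todirfa.
  rule 1 (unconditioned shift): todirfa → tozirfa
  rule 2: no change — tozirfa
  rule 3 (pre-rhotic lowering): tozirfa → tozerfa
  rule 4: no change — tozerfa
  ⇒ Gashoi tozerfa
Kumire: start from *todirfa.
  rule 1 (pre-rhotic lowering): todirfa → toderfa
  rule 2: no change — toderfa
  rule 3 (intervocalic lenition): toderfa → tozerfa
  rule 4: no change — tozerfa
  ⇒ Kumire tozerfa
No other proto-form is consistent with every reflex, so the reconstruction is *todirfa.

*todirfa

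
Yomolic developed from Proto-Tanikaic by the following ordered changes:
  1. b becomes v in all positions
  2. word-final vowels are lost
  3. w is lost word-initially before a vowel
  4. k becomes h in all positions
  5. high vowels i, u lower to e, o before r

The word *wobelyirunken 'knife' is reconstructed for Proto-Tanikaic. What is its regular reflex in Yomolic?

ovelyerunhen

Yomolic: start from *wobelyirunken.
  rule 1 (unconditioned shift): wobelyirunken → wovelyirunken
  rule 2: no change — wovelyirunken
  rule 3 (glide loss): wovelyirunken → ovelyirunken
  rule 4 (unconditioned shift): ovelyirunken → ovelyirunhen
  rule 5 (pre-rhotic lowering): ovelyirunhen → ovelyerunhen
  ⇒ Yomolic ovelyerunhen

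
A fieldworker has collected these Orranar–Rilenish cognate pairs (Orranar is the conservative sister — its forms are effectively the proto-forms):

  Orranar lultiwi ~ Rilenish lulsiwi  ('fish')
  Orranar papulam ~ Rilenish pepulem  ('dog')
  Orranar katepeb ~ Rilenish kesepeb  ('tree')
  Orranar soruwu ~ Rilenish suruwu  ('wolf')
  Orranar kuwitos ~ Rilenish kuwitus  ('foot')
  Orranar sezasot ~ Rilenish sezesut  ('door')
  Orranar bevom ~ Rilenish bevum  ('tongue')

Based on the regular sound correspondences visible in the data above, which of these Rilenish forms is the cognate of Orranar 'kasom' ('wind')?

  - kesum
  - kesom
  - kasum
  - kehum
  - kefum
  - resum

kesum

katepeb ~ kesepeb, sezasot ~ sezesut — Orranar a corresponds to Rilenish e after a consonant, before a consonant other than r, m, n, p, b, f, v.
bevom ~ bevum — Orranar o corresponds to Rilenish u after a consonant, before a nasal.
Applying these to Orranar 'kasom':
  kasom → kesom   (a→e after a consonant, before a consonant other than r, m, n, p, b, f, v)
  kesom → kesum   (o→u after a consonant, before a nasal)
So the Rilenish cognate is 'kesum'.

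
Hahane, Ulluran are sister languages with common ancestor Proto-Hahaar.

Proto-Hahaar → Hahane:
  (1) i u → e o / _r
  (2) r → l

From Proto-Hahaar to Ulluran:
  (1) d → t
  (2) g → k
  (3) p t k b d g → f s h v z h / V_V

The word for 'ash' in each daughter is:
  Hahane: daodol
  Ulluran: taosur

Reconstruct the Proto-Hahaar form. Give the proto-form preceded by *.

Position 5: Hahane has o, Ulluran has u. Ulluran preserves u here (none of its changes turn any other segment into u), so the proto-segment is *u.
Position 1: Hahane has d, Ulluran has t. Hahane preserves d here (none of its changes turn any other segment into d), so the proto-segment is *d.
Verify the candidate proto-form against each daughter:
Hahane: *daodur > daodor > daodol  (by pre-rhotic lowering, unconditioned shift)
Ulluran: *daodur > taotur > taosur  (by unconditioned shift, intervocalic lenition)
Only *daodur yields all of Hahane daodol, Ulluran taosur.

*daodur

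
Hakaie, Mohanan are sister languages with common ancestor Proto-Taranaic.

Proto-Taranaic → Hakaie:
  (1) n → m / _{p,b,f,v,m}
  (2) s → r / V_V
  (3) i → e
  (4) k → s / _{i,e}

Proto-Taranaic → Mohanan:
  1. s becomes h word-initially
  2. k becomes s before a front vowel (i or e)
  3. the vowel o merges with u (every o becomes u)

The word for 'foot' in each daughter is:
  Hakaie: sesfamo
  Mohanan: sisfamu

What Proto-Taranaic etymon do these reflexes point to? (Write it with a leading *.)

*kisfamo

Position 7: Hakaie has o, Mohanan has u. Hakaie preserves o here (none of its changes turn any other segment into o), so the proto-segment is *o.
Position 1: Hakaie has s, Mohanan has s. Taking the neighbouring segments as reconstructed: Hakaie s could go back to *k or *s; Mohanan s can only go back to *k — the one source consistent with every daughter is *k.
Position 2: Hakaie has e, Mohanan has i. Mohanan preserves i here (none of its changes turn any other segment into i), so the proto-segment is *i.
Continuing position by position gives *kisfamo; check it forward:
Hakaie: start from *kisfamo.
  rule 1: no change — kisfamo
  rule 2: no change — kisfamo
  rule 3 (vowel merger): kisfamo → kesfamo
  rule 4 (palatalisation): kesfamo → sesfamo
  ⇒ Hakaie sesfamo
Mohanan: *kisfamo > sisfamo > sisfamu  (by palatalisation, vowel merger)
No other proto-form is consistent with every reflex, so the reconstruction is *kisfamo.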